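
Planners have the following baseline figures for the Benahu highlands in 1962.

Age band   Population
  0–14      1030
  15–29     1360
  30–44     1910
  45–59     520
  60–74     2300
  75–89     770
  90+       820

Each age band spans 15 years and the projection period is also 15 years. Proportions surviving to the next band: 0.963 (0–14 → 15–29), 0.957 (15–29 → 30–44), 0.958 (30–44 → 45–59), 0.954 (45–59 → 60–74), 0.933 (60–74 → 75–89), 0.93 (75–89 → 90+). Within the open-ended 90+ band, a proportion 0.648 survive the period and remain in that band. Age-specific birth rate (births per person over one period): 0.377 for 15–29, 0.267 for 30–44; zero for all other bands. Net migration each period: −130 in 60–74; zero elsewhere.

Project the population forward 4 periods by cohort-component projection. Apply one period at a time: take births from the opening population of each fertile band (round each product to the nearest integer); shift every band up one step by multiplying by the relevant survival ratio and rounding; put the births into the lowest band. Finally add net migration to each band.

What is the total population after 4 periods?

7194

Let group 1 be 0–14 through group 7 = 90+.
After projecting period 1:
Births: 1360 * 0.377 = 513, 1910 * 0.267 = 510 ⇒ total 1023
Group 2: 1030 * 0.963 = 992
Group 3: 1360 * 0.957 = 1302
Group 4: 1910 * 0.958 = 1830
Group 5: 520 * 0.954 = 496
Group 6: 2300 * 0.933 = 2146
Group 7: 770 * 0.93 + 820 * 0.648 = 716 + 531 = 1247
Net migration: Group 5 − 130 → 366
Giving 1023 / 992 / 1302 / 1830 / 366 / 2146 / 1247.
After projecting period 2:
Births: 992 * 0.377 = 374, 1302 * 0.267 = 348 ⇒ total 722
Group 2: 1023 * 0.963 = 985
Group 3: 992 * 0.957 = 949
Group 4: 1302 * 0.958 = 1247
Group 5: 1830 * 0.954 = 1746
Group 6: 366 * 0.933 = 341
Group 7: 2146 * 0.93 + 1247 * 0.648 = 1996 + 808 = 2804
Net migration: Group 5 − 130 → 1616
Giving 722 / 985 / 949 / 1247 / 1616 / 341 / 2804.
After projecting period 3:
Births: 985 * 0.377 = 371, 949 * 0.267 = 253 ⇒ total 624
Group 2: 722 * 0.963 = 695
Group 3: 985 * 0.957 = 943
Group 4: 949 * 0.958 = 909
Group 5: 1247 * 0.954 = 1190
Group 6: 1616 * 0.933 = 1508
Group 7: 341 * 0.93 + 2804 * 0.648 = 317 + 1817 = 2134
Net migration: Group 5 − 130 → 1060
Giving 624 / 695 / 943 / 909 / 1060 / 1508 / 2134.
After projecting period 4:
Births: 695 * 0.377 = 262, 943 * 0.267 = 252 ⇒ total 514
Group 2: 624 * 0.963 = 601
Group 3: 695 * 0.957 = 665
Group 4: 943 * 0.958 = 903
Group 5: 909 * 0.954 = 867
Group 6: 1060 * 0.933 = 989
Group 7: 1508 * 0.93 + 2134 * 0.648 = 1402 + 1383 = 2785
Net migration: Group 5 − 130 → 737
Giving 514 / 601 / 665 / 903 / 737 / 989 / 2785.
Total after period 4: 514 + 601 + 665 + 903 + 737 + 989 + 2785 = 7194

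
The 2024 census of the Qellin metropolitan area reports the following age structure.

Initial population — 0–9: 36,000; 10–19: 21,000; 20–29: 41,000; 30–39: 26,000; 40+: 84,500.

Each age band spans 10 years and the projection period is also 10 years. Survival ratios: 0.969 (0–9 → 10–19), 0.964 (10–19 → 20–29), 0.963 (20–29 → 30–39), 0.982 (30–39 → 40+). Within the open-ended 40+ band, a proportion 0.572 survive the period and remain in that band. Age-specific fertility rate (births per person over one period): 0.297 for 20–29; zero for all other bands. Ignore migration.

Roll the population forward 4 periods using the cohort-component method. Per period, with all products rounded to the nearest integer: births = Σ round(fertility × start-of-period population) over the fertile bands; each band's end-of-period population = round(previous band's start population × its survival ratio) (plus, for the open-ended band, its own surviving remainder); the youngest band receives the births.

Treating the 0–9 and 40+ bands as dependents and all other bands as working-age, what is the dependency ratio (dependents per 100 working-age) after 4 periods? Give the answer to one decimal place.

276.7

After projecting period 1:
Births: 41000 × 0.297 = 12177
10–19: 36000 × 0.969 = 34884
20–29: 21000 × 0.964 = 20244
30–39: 41000 × 0.963 = 39483
40+: 26000 × 0.982 + 84500 × 0.572 = 25532 + 48334 = 73866
Population now: 0–9=12177, 10–19=34884, 20–29=20244, 30–39=39483, 40+=73866
After projecting period 2:
Births: 20244 × 0.297 = 6012
10–19: 12177 × 0.969 = 11800
20–29: 34884 × 0.964 = 33628
30–39: 20244 × 0.963 = 19495
40+: 39483 × 0.982 + 73866 × 0.572 = 38772 + 42251 = 81023
Population now: 0–9=6012, 10–19=11800, 20–29=33628, 30–39=19495, 40+=81023
After projecting period 3:
Births: 33628 × 0.297 = 9988
10–19: 6012 × 0.969 = 5826
20–29: 11800 × 0.964 = 11375
30–39: 33628 × 0.963 = 32384
40+: 19495 × 0.982 + 81023 × 0.572 = 19144 + 46345 = 65489
Population now: 0–9=9988, 10–19=5826, 20–29=11375, 30–39=32384, 40+=65489
After projecting period 4:
Births: 11375 × 0.297 = 3378
10–19: 9988 × 0.969 = 9678
20–29: 5826 × 0.964 = 5616
30–39: 11375 × 0.963 = 10954
40+: 32384 × 0.982 + 65489 × 0.572 = 31801 + 37460 = 69261
Population now: 0–9=3378, 10–19=9678, 20–29=5616, 30–39=10954, 40+=69261
Dependents (band 0–9 + band 40+) = 3378 + 69261 = 72639; working-age = 26248; ratio = 72639/26248 × 100 = 276.7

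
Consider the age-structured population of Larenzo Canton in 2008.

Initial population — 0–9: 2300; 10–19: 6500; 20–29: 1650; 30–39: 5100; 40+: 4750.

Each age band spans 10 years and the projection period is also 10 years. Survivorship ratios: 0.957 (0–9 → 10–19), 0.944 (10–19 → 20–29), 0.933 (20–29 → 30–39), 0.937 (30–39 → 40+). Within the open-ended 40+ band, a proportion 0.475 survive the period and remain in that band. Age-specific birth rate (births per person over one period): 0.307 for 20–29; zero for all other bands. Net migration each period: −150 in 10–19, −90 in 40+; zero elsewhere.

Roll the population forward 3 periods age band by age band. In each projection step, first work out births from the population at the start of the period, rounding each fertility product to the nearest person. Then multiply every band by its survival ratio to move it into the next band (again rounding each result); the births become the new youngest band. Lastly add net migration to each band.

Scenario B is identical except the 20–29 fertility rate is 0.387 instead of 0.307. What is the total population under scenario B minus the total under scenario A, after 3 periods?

Period 1.
Births: 1650 × 0.307 = 507
10–19: 2300 × 0.957 = 2201
20–29: 6500 × 0.944 = 6136
30–39: 1650 × 0.933 = 1539
40+: 5100 × 0.937 + 4750 × 0.475 = 4779 + 2256 = 7035
Net migration: 10–19 − 150 → 2051; 40+ − 90 → 6945
End of period: [507, 2051, 6136, 1539, 6945]
Period 2.
Births: 6136 × 0.307 = 1884
10–19: 507 × 0.957 = 485
20–29: 2051 × 0.944 = 1936
30–39: 6136 × 0.933 = 5725
40+: 1539 × 0.937 + 6945 × 0.475 = 1442 + 3299 = 4741
Net migration: 10–19 − 150 → 335; 40+ − 90 → 4651
End of period: [1884, 335, 1936, 5725, 4651]
Period 3.
Births: 1936 × 0.307 = 594
10–19: 1884 × 0.957 = 1803
20–29: 335 × 0.944 = 316
30–39: 1936 × 0.933 = 1806
40+: 5725 × 0.937 + 4651 × 0.475 = 5364 + 2209 = 7573
Net migration: 10–19 − 150 → 1653; 40+ − 90 → 7483
End of period: [594, 1653, 316, 1806, 7483]
Scenario A total after 3 periods: 11852
Scenario B projection —
Period 1.
Births: 1650 × 0.387 = 639
10–19: 2300 × 0.957 = 2201
20–29: 6500 × 0.944 = 6136
30–39: 1650 × 0.933 = 1539
40+: 5100 × 0.937 + 4750 × 0.475 = 4779 + 2256 = 7035
Net migration: 10–19 − 150 → 2051; 40+ − 90 → 6945
End of period: [639, 2051, 6136, 1539, 6945]
Period 2.
Births: 6136 × 0.387 = 2375
10–19: 639 × 0.957 = 612
20–29: 2051 × 0.944 = 1936
30–39: 6136 × 0.933 = 5725
40+: 1539 × 0.937 + 6945 × 0.475 = 1442 + 3299 = 4741
Net migration: 10–19 − 150 → 462; 40+ − 90 → 4651
End of period: [2375, 462, 1936, 5725, 4651]
Period 3.
Births: 1936 × 0.387 = 749
10–19: 2375 × 0.957 = 2273
20–29: 462 × 0.944 = 436
30–39: 1936 × 0.933 = 1806
40+: 5725 × 0.937 + 4651 × 0.475 = 5364 + 2209 = 7573
Net migration: 10–19 − 150 → 2123; 40+ − 90 → 7483
End of period: [749, 2123, 436, 1806, 7483]
Scenario B total after 3 periods: 12597
Difference B − A = 12597 − 11852 = 745

745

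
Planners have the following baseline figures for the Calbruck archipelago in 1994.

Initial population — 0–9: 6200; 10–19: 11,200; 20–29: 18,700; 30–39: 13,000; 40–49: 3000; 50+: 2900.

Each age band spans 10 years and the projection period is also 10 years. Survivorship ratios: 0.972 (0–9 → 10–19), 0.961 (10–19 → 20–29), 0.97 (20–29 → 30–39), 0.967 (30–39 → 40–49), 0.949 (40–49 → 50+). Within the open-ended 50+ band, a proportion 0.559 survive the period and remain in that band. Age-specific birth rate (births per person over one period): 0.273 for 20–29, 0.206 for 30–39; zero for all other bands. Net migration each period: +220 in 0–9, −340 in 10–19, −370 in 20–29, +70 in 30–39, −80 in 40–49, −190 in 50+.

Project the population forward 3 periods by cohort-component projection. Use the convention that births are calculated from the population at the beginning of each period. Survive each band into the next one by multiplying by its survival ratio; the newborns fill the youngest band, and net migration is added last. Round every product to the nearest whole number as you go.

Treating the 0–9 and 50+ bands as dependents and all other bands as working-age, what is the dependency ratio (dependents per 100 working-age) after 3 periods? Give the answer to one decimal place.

[period 1]
Births: 18700 × 0.273 = 5105  |  13000 × 0.206 = 2678 — total 7783
10–19: 6200 × 0.972 = 6026
20–29: 11200 × 0.961 = 10763
30–39: 18700 × 0.97 = 18139
40–49: 13000 × 0.967 = 12571
50+: 3000 × 0.949 + 2900 × 0.559 = 2847 + 1621 = 4468
Net migration: 0–9 + 220 → 8003; 10–19 − 340 → 5686; 20–29 − 370 → 10393; 30–39 + 70 → 18209; 40–49 − 80 → 12491; 50+ − 190 → 4278
Giving 8003 / 5686 / 10393 / 18209 / 12491 / 4278.
[period 2]
Births: 10393 × 0.273 = 2837  |  18209 × 0.206 = 3751 — total 6588
10–19: 8003 × 0.972 = 7779
20–29: 5686 × 0.961 = 5464
30–39: 10393 × 0.97 = 10081
40–49: 18209 × 0.967 = 17608
50+: 12491 × 0.949 + 4278 × 0.559 = 11854 + 2391 = 14245
Net migration: 0–9 + 220 → 6808; 10–19 − 340 → 7439; 20–29 − 370 → 5094; 30–39 + 70 → 10151; 40–49 − 80 → 17528; 50+ − 190 → 14055
Giving 6808 / 7439 / 5094 / 10151 / 17528 / 14055.
[period 3]
Births: 5094 × 0.273 = 1391  |  10151 × 0.206 = 2091 — total 3482
10–19: 6808 × 0.972 = 6617
20–29: 7439 × 0.961 = 7149
30–39: 5094 × 0.97 = 4941
40–49: 10151 × 0.967 = 9816
50+: 17528 × 0.949 + 14055 × 0.559 = 16634 + 7857 = 24491
Net migration: 0–9 + 220 → 3702; 10–19 − 340 → 6277; 20–29 − 370 → 6779; 30–39 + 70 → 5011; 40–49 − 80 → 9736; 50+ − 190 → 24301
Giving 3702 / 6277 / 6779 / 5011 / 9736 / 24301.
Dependents (band 0–9 + band 50+) = 3702 + 24301 = 28003; working-age = 27803; ratio = 28003/27803 × 100 = 100.7

100.7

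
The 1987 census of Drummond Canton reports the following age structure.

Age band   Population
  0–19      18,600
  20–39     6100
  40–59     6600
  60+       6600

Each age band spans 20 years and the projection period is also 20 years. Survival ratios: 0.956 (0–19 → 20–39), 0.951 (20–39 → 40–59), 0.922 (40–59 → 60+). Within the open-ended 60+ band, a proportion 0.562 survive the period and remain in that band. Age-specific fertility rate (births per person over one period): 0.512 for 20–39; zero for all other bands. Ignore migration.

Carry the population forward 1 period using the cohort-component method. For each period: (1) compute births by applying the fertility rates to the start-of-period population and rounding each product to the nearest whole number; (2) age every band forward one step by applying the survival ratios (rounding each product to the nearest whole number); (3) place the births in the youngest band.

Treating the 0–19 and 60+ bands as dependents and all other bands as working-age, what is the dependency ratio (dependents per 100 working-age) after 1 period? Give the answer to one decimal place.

(Groups numbered youngest = 1 to oldest = 4.)
Period 1.
Births: 6100 × 0.512 = 3123
Group 2: 18600 × 0.956 = 17782
Group 3: 6100 × 0.951 = 5801
Group 4: 6600 × 0.922 + 6600 × 0.562 = 6085 + 3709 = 9794
Giving 3123 / 17782 / 5801 / 9794.
Dependents (band 0–19 + band 60+) = 3123 + 9794 = 12917; working-age = 23583; ratio = 12917/23583 × 100 = 54.8

54.8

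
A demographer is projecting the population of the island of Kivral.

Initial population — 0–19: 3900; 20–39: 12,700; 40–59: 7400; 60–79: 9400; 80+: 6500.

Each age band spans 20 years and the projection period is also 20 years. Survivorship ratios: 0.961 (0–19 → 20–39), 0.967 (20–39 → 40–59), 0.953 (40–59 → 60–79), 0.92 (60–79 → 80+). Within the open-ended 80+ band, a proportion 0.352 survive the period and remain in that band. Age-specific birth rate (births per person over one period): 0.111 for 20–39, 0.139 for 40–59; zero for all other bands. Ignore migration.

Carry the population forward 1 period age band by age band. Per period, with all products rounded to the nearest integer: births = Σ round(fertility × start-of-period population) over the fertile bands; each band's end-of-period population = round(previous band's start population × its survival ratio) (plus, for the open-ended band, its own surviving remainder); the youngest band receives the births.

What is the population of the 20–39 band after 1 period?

3748

Period 1:
Births: 12700 × 0.111 = 1410, 7400 × 0.139 = 1029 → 2439
20–39: 3900 × 0.961 = 3748
40–59: 12700 × 0.967 = 12281
60–79: 7400 × 0.953 = 7052
80+: 9400 × 0.92 + 6500 × 0.352 = 8648 + 2288 = 10936
Population now: 0–19=2439, 20–39=3748, 40–59=12281, 60–79=7052, 80+=10936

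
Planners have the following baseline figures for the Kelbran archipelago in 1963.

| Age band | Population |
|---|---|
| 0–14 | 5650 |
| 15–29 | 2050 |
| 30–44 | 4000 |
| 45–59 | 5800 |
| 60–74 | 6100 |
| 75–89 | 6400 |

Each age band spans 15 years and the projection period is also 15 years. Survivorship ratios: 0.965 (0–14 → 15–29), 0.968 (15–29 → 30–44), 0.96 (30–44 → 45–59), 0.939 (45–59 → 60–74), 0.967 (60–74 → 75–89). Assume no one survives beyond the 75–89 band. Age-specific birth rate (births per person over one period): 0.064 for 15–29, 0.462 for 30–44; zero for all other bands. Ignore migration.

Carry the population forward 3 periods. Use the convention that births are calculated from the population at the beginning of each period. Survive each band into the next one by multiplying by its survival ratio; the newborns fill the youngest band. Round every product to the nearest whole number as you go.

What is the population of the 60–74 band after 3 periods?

Let band 1 be 0–14 through band 6 = 75–89.
Period 1:
Births: 2050 × 0.064 = 131  |  4000 × 0.462 = 1848 → total 1979
Band 2: 5650 × 0.965 = 5452
Band 3: 2050 × 0.968 = 1984
Band 4: 4000 × 0.96 = 3840
Band 5: 5800 × 0.939 = 5446
Band 6: 6100 × 0.967 = 5899
→ [1979, 5452, 1984, 3840, 5446, 5899]
Period 2:
Births: 5452 × 0.064 = 349  |  1984 × 0.462 = 917 → total 1266
Band 2: 1979 × 0.965 = 1910
Band 3: 5452 × 0.968 = 5278
Band 4: 1984 × 0.96 = 1905
Band 5: 3840 × 0.939 = 3606
Band 6: 5446 × 0.967 = 5266
→ [1266, 1910, 5278, 1905, 3606, 5266]
Period 3:
Births: 1910 × 0.064 = 122  |  5278 × 0.462 = 2438 → total 2560
Band 2: 1266 × 0.965 = 1222
Band 3: 1910 × 0.968 = 1849
Band 4: 5278 × 0.96 = 5067
Band 5: 1905 × 0.939 = 1789
Band 6: 3606 × 0.967 = 3487
→ [2560, 1222, 1849, 5067, 1789, 3487]

1789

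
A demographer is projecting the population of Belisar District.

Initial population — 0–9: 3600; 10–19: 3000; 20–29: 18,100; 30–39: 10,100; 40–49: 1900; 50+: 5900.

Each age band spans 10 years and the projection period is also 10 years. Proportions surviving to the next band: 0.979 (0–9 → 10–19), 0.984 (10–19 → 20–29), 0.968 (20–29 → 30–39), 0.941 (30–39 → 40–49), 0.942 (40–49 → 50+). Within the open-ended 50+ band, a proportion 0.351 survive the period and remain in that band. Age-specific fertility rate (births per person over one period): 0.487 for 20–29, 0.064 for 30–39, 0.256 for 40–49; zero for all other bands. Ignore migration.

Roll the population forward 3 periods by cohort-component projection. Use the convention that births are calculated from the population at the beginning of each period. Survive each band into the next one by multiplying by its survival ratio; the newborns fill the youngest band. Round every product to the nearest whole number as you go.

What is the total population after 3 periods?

Numbering the groups 1..6 from youngest to oldest:
After projecting period 1:
Births: 18100 × 0.487 = 8815, 10100 × 0.064 = 646, 1900 × 0.256 = 486 — total 9947
Group 2: 3600 × 0.979 = 3524
Group 3: 3000 × 0.984 = 2952
Group 4: 18100 × 0.968 = 17521
Group 5: 10100 × 0.941 = 9504
Group 6: 1900 × 0.942 + 5900 × 0.351 = 1790 + 2071 = 3861
→ [9947, 3524, 2952, 17521, 9504, 3861]
After projecting period 2:
Births: 2952 × 0.487 = 1438, 17521 × 0.064 = 1121, 9504 × 0.256 = 2433 — total 4992
Group 2: 9947 × 0.979 = 9738
Group 3: 3524 × 0.984 = 3468
Group 4: 2952 × 0.968 = 2858
Group 5: 17521 × 0.941 = 16487
Group 6: 9504 × 0.942 + 3861 × 0.351 = 8953 + 1355 = 10308
→ [4992, 9738, 3468, 2858, 16487, 10308]
After projecting period 3:
Births: 3468 × 0.487 = 1689, 2858 × 0.064 = 183, 16487 × 0.256 = 4221 — total 6093
Group 2: 4992 × 0.979 = 4887
Group 3: 9738 × 0.984 = 9582
Group 4: 3468 × 0.968 = 3357
Group 5: 2858 × 0.941 = 2689
Group 6: 16487 × 0.942 + 10308 × 0.351 = 15531 + 3618 = 19149
→ [6093, 4887, 9582, 3357, 2689, 19149]
Total after period 3: 6093 + 4887 + 9582 + 3357 + 2689 + 19149 = 45757

45757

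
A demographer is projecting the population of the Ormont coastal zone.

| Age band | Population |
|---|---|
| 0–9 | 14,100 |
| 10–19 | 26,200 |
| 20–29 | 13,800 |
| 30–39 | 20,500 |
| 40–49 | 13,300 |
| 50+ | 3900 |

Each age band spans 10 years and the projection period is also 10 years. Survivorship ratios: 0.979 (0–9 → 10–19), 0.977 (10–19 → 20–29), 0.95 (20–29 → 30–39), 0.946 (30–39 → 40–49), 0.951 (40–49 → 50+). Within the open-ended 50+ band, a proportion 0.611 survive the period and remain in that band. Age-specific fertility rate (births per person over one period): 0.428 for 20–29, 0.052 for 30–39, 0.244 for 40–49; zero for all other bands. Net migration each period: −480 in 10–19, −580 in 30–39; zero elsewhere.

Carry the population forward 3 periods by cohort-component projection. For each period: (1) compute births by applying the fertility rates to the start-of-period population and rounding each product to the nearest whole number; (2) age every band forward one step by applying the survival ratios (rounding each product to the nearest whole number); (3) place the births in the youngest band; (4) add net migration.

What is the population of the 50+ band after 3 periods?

Let band 1 be 0–9 through band 6 = 50+.
— Period 1 —
Births: 13800 * 0.428 = 5906  |  20500 * 0.052 = 1066  |  13300 * 0.244 = 3245 → total 10217
Band 2: 14100 * 0.979 = 13804
Band 3: 26200 * 0.977 = 25597
Band 4: 13800 * 0.95 = 13110
Band 5: 20500 * 0.946 = 19393
Band 6: 13300 * 0.951 + 3900 * 0.611 = 12648 + 2383 = 15031
Net migration: Band 2 − 480 → 13324; Band 4 − 580 → 12530
→ [10217, 13324, 25597, 12530, 19393, 15031]
— Period 2 —
Births: 25597 * 0.428 = 10956  |  12530 * 0.052 = 652  |  19393 * 0.244 = 4732 → total 16340
Band 2: 10217 * 0.979 = 10002
Band 3: 13324 * 0.977 = 13018
Band 4: 25597 * 0.95 = 24317
Band 5: 12530 * 0.946 = 11853
Band 6: 19393 * 0.951 + 15031 * 0.611 = 18443 + 9184 = 27627
Net migration: Band 2 − 480 → 9522; Band 4 − 580 → 23737
→ [16340, 9522, 13018, 23737, 11853, 27627]
— Period 3 —
Births: 13018 * 0.428 = 5572  |  23737 * 0.052 = 1234  |  11853 * 0.244 = 2892 → total 9698
Band 2: 16340 * 0.979 = 15997
Band 3: 9522 * 0.977 = 9303
Band 4: 13018 * 0.95 = 12367
Band 5: 23737 * 0.946 = 22455
Band 6: 11853 * 0.951 + 27627 * 0.611 = 11272 + 16880 = 28152
Net migration: Band 2 − 480 → 15517; Band 4 − 580 → 11787
→ [9698, 15517, 9303, 11787, 22455, 28152]

28152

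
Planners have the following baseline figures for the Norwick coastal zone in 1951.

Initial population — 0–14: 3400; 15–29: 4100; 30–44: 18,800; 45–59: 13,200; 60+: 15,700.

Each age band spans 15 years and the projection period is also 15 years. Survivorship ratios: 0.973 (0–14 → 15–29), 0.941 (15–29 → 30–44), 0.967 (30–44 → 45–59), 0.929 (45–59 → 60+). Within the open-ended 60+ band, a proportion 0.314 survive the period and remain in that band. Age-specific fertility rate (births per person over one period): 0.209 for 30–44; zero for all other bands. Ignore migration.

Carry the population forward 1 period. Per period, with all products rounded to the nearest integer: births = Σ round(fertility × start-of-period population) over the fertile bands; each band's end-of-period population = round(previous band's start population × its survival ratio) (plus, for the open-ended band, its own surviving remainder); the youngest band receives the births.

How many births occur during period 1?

3929

After projecting period 1:
Births: 18800 × 0.209 = 3929
15–29: 3400 × 0.973 = 3308
30–44: 4100 × 0.941 = 3858
45–59: 18800 × 0.967 = 18180
60+: 13200 × 0.929 + 15700 × 0.314 = 12263 + 4930 = 17193
Giving 3929 / 3308 / 3858 / 18180 / 17193.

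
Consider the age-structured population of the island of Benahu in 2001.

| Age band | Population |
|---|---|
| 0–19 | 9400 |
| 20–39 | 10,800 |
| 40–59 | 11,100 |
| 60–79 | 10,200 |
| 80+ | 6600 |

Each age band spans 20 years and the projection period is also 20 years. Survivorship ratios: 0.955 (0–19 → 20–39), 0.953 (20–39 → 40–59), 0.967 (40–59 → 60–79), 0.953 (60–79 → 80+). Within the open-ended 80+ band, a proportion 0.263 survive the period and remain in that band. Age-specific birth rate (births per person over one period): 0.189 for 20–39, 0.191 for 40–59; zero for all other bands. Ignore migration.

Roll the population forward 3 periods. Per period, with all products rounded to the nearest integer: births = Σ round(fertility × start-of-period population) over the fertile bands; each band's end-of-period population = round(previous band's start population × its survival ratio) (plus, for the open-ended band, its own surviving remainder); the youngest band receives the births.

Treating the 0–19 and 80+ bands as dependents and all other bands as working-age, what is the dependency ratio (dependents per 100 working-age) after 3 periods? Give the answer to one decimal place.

(Bands numbered youngest = 1 to oldest = 5.)
Period 1:
Births: 10800 * 0.189 = 2041 ; 11100 * 0.191 = 2120 ⇒ total 4161
Band 2: 9400 * 0.955 = 8977
Band 3: 10800 * 0.953 = 10292
Band 4: 11100 * 0.967 = 10734
Band 5: 10200 * 0.953 + 6600 * 0.263 = 9721 + 1736 = 11457
End of period: [4161, 8977, 10292, 10734, 11457]
Period 2:
Births: 8977 * 0.189 = 1697 ; 10292 * 0.191 = 1966 ⇒ total 3663
Band 2: 4161 * 0.955 = 3974
Band 3: 8977 * 0.953 = 8555
Band 4: 10292 * 0.967 = 9952
Band 5: 10734 * 0.953 + 11457 * 0.263 = 10230 + 3013 = 13243
End of period: [3663, 3974, 8555, 9952, 13243]
Period 3:
Births: 3974 * 0.189 = 751 ; 8555 * 0.191 = 1634 ⇒ total 2385
Band 2: 3663 * 0.955 = 3498
Band 3: 3974 * 0.953 = 3787
Band 4: 8555 * 0.967 = 8273
Band 5: 9952 * 0.953 + 13243 * 0.263 = 9484 + 3483 = 12967
End of period: [2385, 3498, 3787, 8273, 12967]
Dependents (band 0–19 + band 80+) = 2385 + 12967 = 15352; working-age = 15558; ratio = 15352/15558 × 100 = 98.7

98.7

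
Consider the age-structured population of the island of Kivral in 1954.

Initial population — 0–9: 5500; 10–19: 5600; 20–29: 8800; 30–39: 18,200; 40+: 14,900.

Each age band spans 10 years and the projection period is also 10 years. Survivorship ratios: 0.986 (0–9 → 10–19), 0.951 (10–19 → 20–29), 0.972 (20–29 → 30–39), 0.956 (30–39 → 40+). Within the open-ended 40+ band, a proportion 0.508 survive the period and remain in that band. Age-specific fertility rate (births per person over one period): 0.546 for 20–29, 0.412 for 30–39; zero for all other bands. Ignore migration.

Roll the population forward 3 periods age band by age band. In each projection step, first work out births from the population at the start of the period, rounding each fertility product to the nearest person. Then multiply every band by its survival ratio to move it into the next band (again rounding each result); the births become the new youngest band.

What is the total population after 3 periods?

43388

Numbering the bands 1..5 from youngest to oldest:
Period 1.
Births: 8800 × 0.546 = 4805, 18200 × 0.412 = 7498 → 12303
Band 2: 5500 × 0.986 = 5423
Band 3: 5600 × 0.951 = 5326
Band 4: 8800 × 0.972 = 8554
Band 5: 18200 × 0.956 + 14900 × 0.508 = 17399 + 7569 = 24968
Population now: 0–9=12303, 10–19=5423, 20–29=5326, 30–39=8554, 40+=24968
Period 2.
Births: 5326 × 0.546 = 2908, 8554 × 0.412 = 3524 → 6432
Band 2: 12303 × 0.986 = 12131
Band 3: 5423 × 0.951 = 5157
Band 4: 5326 × 0.972 = 5177
Band 5: 8554 × 0.956 + 24968 × 0.508 = 8178 + 12684 = 20862
Population now: 0–9=6432, 10–19=12131, 20–29=5157, 30–39=5177, 40+=20862
Period 3.
Births: 5157 × 0.546 = 2816, 5177 × 0.412 = 2133 → 4949
Band 2: 6432 × 0.986 = 6342
Band 3: 12131 × 0.951 = 11537
Band 4: 5157 × 0.972 = 5013
Band 5: 5177 × 0.956 + 20862 × 0.508 = 4949 + 10598 = 15547
Population now: 0–9=4949, 10–19=6342, 20–29=11537, 30–39=5013, 40+=15547
Total after period 3: 4949 + 6342 + 11537 + 5013 + 15547 = 43388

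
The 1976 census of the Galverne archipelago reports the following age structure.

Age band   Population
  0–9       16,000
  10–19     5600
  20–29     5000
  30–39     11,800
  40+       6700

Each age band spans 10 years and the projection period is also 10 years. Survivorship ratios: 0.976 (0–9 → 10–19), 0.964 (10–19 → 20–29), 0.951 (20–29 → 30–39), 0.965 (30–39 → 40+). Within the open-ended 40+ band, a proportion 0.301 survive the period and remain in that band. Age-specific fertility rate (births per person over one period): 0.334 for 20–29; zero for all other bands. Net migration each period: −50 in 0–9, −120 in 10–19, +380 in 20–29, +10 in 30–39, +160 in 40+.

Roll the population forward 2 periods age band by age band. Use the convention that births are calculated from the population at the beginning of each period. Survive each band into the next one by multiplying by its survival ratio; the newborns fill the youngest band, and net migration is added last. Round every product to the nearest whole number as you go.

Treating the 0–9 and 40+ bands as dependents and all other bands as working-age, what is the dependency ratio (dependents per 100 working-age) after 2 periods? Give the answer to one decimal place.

(Groups numbered youngest = 1 to oldest = 5.)
Period 1.
Births: 5000 × 0.334 = 1670
Group 2: 16000 × 0.976 = 15616
Group 3: 5600 × 0.964 = 5398
Group 4: 5000 × 0.951 = 4755
Group 5: 11800 × 0.965 + 6700 × 0.301 = 11387 + 2017 = 13404
Net migration: Group 1 − 50 → 1620; Group 2 − 120 → 15496; Group 3 + 380 → 5778; Group 4 + 10 → 4765; Group 5 + 160 → 13564
→ [1620, 15496, 5778, 4765, 13564]
Period 2.
Births: 5778 × 0.334 = 1930
Group 2: 1620 × 0.976 = 1581
Group 3: 15496 × 0.964 = 14938
Group 4: 5778 × 0.951 = 5495
Group 5: 4765 × 0.965 + 13564 × 0.301 = 4598 + 4083 = 8681
Net migration: Group 1 − 50 → 1880; Group 2 − 120 → 1461; Group 3 + 380 → 15318; Group 4 + 10 → 5505; Group 5 + 160 → 8841
→ [1880, 1461, 15318, 5505, 8841]
Dependents (band 0–9 + band 40+) = 1880 + 8841 = 10721; working-age = 22284; ratio = 10721/22284 × 100 = 48.1

48.1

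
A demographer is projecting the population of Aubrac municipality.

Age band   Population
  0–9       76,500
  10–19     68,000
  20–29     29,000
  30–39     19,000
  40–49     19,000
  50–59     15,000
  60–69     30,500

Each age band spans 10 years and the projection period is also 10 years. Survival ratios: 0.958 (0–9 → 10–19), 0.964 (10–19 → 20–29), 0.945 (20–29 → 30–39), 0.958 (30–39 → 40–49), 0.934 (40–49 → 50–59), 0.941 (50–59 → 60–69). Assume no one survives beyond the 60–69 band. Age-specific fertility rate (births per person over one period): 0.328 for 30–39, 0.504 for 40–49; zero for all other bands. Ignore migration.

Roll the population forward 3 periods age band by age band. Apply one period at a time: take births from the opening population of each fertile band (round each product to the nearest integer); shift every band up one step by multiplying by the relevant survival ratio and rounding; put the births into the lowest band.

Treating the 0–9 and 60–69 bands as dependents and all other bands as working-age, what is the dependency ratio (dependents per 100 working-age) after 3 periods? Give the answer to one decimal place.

27.1

(Groups numbered youngest = 1 to oldest = 7.)
[period 1]
Births: 19000 * 0.328 = 6232, 19000 * 0.504 = 9576 → total 15808
Group 2: 76500 * 0.958 = 73287
Group 3: 68000 * 0.964 = 65552
Group 4: 29000 * 0.945 = 27405
Group 5: 19000 * 0.958 = 18202
Group 6: 19000 * 0.934 = 17746
Group 7: 15000 * 0.941 = 14115
→ [15808, 73287, 65552, 27405, 18202, 17746, 14115]
[period 2]
Births: 27405 * 0.328 = 8989, 18202 * 0.504 = 9174 → total 18163
Group 2: 15808 * 0.958 = 15144
Group 3: 73287 * 0.964 = 70649
Group 4: 65552 * 0.945 = 61947
Group 5: 27405 * 0.958 = 26254
Group 6: 18202 * 0.934 = 17001
Group 7: 17746 * 0.941 = 16699
→ [18163, 15144, 70649, 61947, 26254, 17001, 16699]
[period 3]
Births: 61947 * 0.328 = 20319, 26254 * 0.504 = 13232 → total 33551
Group 2: 18163 * 0.958 = 17400
Group 3: 15144 * 0.964 = 14599
Group 4: 70649 * 0.945 = 66763
Group 5: 61947 * 0.958 = 59345
Group 6: 26254 * 0.934 = 24521
Group 7: 17001 * 0.941 = 15998
→ [33551, 17400, 14599, 66763, 59345, 24521, 15998]
Dependents (band 0–9 + band 60–69) = 33551 + 15998 = 49549; working-age = 182628; ratio = 49549/182628 × 100 = 27.1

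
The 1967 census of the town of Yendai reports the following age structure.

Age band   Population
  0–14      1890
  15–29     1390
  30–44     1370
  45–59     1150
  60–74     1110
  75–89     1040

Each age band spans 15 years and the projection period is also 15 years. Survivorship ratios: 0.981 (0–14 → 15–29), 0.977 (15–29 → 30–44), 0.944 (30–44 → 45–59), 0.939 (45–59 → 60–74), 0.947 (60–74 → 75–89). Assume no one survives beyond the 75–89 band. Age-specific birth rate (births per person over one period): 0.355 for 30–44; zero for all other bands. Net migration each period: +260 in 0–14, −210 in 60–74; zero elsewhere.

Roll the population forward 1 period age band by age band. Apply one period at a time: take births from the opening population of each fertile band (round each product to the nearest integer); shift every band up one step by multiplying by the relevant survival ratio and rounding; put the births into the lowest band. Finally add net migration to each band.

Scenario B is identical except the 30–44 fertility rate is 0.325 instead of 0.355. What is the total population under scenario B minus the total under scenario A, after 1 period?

[period 1]
Births: 1370 * 0.355 = 486
15–29: 1890 * 0.981 = 1854
30–44: 1390 * 0.977 = 1358
45–59: 1370 * 0.944 = 1293
60–74: 1150 * 0.939 = 1080
75–89: 1110 * 0.947 = 1051
Net migration: 0–14 + 260 → 746; 60–74 − 210 → 870
End of period: [746, 1854, 1358, 1293, 870, 1051]
Scenario A total after 1 period: 7172
Scenario B projection —
[period 1]
Births: 1370 * 0.325 = 445
15–29: 1890 * 0.981 = 1854
30–44: 1390 * 0.977 = 1358
45–59: 1370 * 0.944 = 1293
60–74: 1150 * 0.939 = 1080
75–89: 1110 * 0.947 = 1051
Net migration: 0–14 + 260 → 705; 60–74 − 210 → 870
End of period: [705, 1854, 1358, 1293, 870, 1051]
Scenario B total after 1 period: 7131
Difference B − A = 7131 − 7172 = -41

-41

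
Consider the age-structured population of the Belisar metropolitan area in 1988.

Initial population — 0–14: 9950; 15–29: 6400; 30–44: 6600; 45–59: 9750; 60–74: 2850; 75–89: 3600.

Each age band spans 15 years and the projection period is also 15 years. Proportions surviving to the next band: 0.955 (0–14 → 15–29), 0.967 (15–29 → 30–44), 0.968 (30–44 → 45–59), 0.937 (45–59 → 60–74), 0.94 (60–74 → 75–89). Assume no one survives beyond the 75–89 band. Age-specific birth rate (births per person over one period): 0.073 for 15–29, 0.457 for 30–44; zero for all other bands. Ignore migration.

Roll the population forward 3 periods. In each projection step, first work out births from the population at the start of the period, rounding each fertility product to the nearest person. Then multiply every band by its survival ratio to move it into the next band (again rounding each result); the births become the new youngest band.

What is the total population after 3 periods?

Period 1:
Births: 6400 × 0.073 = 467, 6600 × 0.457 = 3016 — total 3483
15–29: 9950 × 0.955 = 9502
30–44: 6400 × 0.967 = 6189
45–59: 6600 × 0.968 = 6389
60–74: 9750 × 0.937 = 9136
75–89: 2850 × 0.94 = 2679
Population now: 0–14=3483, 15–29=9502, 30–44=6189, 45–59=6389, 60–74=9136, 75–89=2679
Period 2:
Births: 9502 × 0.073 = 694, 6189 × 0.457 = 2828 — total 3522
15–29: 3483 × 0.955 = 3326
30–44: 9502 × 0.967 = 9188
45–59: 6189 × 0.968 = 5991
60–74: 6389 × 0.937 = 5986
75–89: 9136 × 0.94 = 8588
Population now: 0–14=3522, 15–29=3326, 30–44=9188, 45–59=5991, 60–74=5986, 75–89=8588
Period 3:
Births: 3326 × 0.073 = 243, 9188 × 0.457 = 4199 — total 4442
15–29: 3522 × 0.955 = 3364
30–44: 3326 × 0.967 = 3216
45–59: 9188 × 0.968 = 8894
60–74: 5991 × 0.937 = 5614
75–89: 5986 × 0.94 = 5627
Population now: 0–14=4442, 15–29=3364, 30–44=3216, 45–59=8894, 60–74=5614, 75–89=5627
Total after period 3: 4442 + 3364 + 3216 + 8894 + 5614 + 5627 = 31157

31157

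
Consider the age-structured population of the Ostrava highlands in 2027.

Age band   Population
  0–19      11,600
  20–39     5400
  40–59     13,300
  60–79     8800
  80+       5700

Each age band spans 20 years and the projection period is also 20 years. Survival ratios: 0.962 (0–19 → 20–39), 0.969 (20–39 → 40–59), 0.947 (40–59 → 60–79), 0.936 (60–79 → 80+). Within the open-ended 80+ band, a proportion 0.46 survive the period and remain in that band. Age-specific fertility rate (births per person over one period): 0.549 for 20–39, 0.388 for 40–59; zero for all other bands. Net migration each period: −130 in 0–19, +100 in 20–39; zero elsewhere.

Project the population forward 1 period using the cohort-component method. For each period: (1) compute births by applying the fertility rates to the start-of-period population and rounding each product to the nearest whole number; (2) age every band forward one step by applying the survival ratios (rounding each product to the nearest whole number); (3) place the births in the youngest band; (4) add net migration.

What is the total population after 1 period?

47941

(Bands numbered youngest = 1 to oldest = 5.)
Period 1:
Births: 5400 * 0.549 = 2965  |  13300 * 0.388 = 5160 → total 8125
Band 2: 11600 * 0.962 = 11159
Band 3: 5400 * 0.969 = 5233
Band 4: 13300 * 0.947 = 12595
Band 5: 8800 * 0.936 + 5700 * 0.46 = 8237 + 2622 = 10859
Net migration: Band 1 − 130 → 7995; Band 2 + 100 → 11259
→ [7995, 11259, 5233, 12595, 10859]
Total after period 1: 7995 + 11259 + 5233 + 12595 + 10859 = 47941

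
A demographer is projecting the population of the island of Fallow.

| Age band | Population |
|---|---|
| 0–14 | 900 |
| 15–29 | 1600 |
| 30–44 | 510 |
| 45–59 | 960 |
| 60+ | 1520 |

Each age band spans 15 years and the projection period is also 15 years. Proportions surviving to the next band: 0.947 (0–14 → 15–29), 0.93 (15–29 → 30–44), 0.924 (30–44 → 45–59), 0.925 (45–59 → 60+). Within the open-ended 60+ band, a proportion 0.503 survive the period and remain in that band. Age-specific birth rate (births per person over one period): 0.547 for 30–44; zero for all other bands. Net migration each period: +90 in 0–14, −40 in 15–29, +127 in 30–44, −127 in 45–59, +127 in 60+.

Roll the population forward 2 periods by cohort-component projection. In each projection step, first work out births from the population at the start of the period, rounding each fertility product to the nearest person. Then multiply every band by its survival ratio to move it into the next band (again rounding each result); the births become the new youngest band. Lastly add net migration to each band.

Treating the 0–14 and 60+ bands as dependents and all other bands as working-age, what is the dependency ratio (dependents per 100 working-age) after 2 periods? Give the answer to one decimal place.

90.5

Period 1.
Births: 510 × 0.547 = 279
15–29: 900 × 0.947 = 852
30–44: 1600 × 0.93 = 1488
45–59: 510 × 0.924 = 471
60+: 960 × 0.925 + 1520 × 0.503 = 888 + 765 = 1653
Net migration: 0–14 + 90 → 369; 15–29 − 40 → 812; 30–44 + 127 → 1615; 45–59 − 127 → 344; 60+ + 127 → 1780
End of period: [369, 812, 1615, 344, 1780]
Period 2.
Births: 1615 × 0.547 = 883
15–29: 369 × 0.947 = 349
30–44: 812 × 0.93 = 755
45–59: 1615 × 0.924 = 1492
60+: 344 × 0.925 + 1780 × 0.503 = 318 + 895 = 1213
Net migration: 0–14 + 90 → 973; 15–29 − 40 → 309; 30–44 + 127 → 882; 45–59 − 127 → 1365; 60+ + 127 → 1340
End of period: [973, 309, 882, 1365, 1340]
Dependents (band 0–14 + band 60+) = 973 + 1340 = 2313; working-age = 2556; ratio = 2313/2556 × 100 = 90.5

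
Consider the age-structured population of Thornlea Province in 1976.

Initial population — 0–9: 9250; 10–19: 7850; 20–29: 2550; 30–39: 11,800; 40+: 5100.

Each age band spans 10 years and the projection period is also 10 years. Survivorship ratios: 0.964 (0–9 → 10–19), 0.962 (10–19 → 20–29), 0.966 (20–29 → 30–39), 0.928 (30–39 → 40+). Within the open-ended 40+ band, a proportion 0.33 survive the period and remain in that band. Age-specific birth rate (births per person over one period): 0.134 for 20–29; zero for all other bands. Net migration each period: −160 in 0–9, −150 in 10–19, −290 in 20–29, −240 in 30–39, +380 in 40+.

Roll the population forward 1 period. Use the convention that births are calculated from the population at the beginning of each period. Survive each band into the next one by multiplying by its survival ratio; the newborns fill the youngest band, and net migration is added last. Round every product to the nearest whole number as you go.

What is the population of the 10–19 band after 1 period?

After projecting period 1:
Births: 2550 × 0.134 = 342
10–19: 9250 × 0.964 = 8917
20–29: 7850 × 0.962 = 7552
30–39: 2550 × 0.966 = 2463
40+: 11800 × 0.928 + 5100 × 0.33 = 10950 + 1683 = 12633
Net migration: 0–9 − 160 → 182; 10–19 − 150 → 8767; 20–29 − 290 → 7262; 30–39 − 240 → 2223; 40+ + 380 → 13013
Giving 182 / 8767 / 7262 / 2223 / 13013.

8767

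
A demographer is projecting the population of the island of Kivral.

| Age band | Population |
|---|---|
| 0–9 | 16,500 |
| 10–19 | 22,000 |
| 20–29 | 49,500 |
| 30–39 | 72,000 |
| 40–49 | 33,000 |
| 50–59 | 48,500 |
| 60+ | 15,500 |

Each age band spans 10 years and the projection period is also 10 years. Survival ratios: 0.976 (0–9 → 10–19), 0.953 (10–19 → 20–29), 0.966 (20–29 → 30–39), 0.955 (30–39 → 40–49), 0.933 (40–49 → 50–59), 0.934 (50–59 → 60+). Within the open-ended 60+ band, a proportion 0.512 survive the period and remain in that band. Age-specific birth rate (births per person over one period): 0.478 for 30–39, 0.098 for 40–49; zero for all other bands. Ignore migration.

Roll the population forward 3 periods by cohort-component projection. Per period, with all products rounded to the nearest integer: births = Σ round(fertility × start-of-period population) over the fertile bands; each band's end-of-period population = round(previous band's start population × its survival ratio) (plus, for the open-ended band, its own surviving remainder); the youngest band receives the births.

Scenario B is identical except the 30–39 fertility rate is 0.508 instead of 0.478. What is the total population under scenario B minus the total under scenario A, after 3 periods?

After projecting period 1:
Births: 72000 × 0.478 = 34416  |  33000 × 0.098 = 3234 → 37650
10–19: 16500 × 0.976 = 16104
20–29: 22000 × 0.953 = 20966
30–39: 49500 × 0.966 = 47817
40–49: 72000 × 0.955 = 68760
50–59: 33000 × 0.933 = 30789
60+: 48500 × 0.934 + 15500 × 0.512 = 45299 + 7936 = 53235
Population now: 0–9=37650, 10–19=16104, 20–29=20966, 30–39=47817, 40–49=68760, 50–59=30789, 60+=53235
After projecting period 2:
Births: 47817 × 0.478 = 22857  |  68760 × 0.098 = 6738 → 29595
10–19: 37650 × 0.976 = 36746
20–29: 16104 × 0.953 = 15347
30–39: 20966 × 0.966 = 20253
40–49: 47817 × 0.955 = 45665
50–59: 68760 × 0.933 = 64153
60+: 30789 × 0.934 + 53235 × 0.512 = 28757 + 27256 = 56013
Population now: 0–9=29595, 10–19=36746, 20–29=15347, 30–39=20253, 40–49=45665, 50–59=64153, 60+=56013
After projecting period 3:
Births: 20253 × 0.478 = 9681  |  45665 × 0.098 = 4475 → 14156
10–19: 29595 × 0.976 = 28885
20–29: 36746 × 0.953 = 35019
30–39: 15347 × 0.966 = 14825
40–49: 20253 × 0.955 = 19342
50–59: 45665 × 0.933 = 42605
60+: 64153 × 0.934 + 56013 × 0.512 = 59919 + 28679 = 88598
Population now: 0–9=14156, 10–19=28885, 20–29=35019, 30–39=14825, 40–49=19342, 50–59=42605, 60+=88598
Scenario A total after 3 periods: 243430
Scenario B projection —
After projecting period 1:
Births: 72000 × 0.508 = 36576  |  33000 × 0.098 = 3234 → 39810
10–19: 16500 × 0.976 = 16104
20–29: 22000 × 0.953 = 20966
30–39: 49500 × 0.966 = 47817
40–49: 72000 × 0.955 = 68760
50–59: 33000 × 0.933 = 30789
60+: 48500 × 0.934 + 15500 × 0.512 = 45299 + 7936 = 53235
Population now: 0–9=39810, 10–19=16104, 20–29=20966, 30–39=47817, 40–49=68760, 50–59=30789, 60+=53235
After projecting period 2:
Births: 47817 × 0.508 = 24291  |  68760 × 0.098 = 6738 → 31029
10–19: 39810 × 0.976 = 38855
20–29: 16104 × 0.953 = 15347
30–39: 20966 × 0.966 = 20253
40–49: 47817 × 0.955 = 45665
50–59: 68760 × 0.933 = 64153
60+: 30789 × 0.934 + 53235 × 0.512 = 28757 + 27256 = 56013
Population now: 0–9=31029, 10–19=38855, 20–29=15347, 30–39=20253, 40–49=45665, 50–59=64153, 60+=56013
After projecting period 3:
Births: 20253 × 0.508 = 10289  |  45665 × 0.098 = 4475 → 14764
10–19: 31029 × 0.976 = 30284
20–29: 38855 × 0.953 = 37029
30–39: 15347 × 0.966 = 14825
40–49: 20253 × 0.955 = 19342
50–59: 45665 × 0.933 = 42605
60+: 64153 × 0.934 + 56013 × 0.512 = 59919 + 28679 = 88598
Population now: 0–9=14764, 10–19=30284, 20–29=37029, 30–39=14825, 40–49=19342, 50–59=42605, 60+=88598
Scenario B total after 3 periods: 247447
Difference B − A = 247447 − 243430 = 4017

4017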